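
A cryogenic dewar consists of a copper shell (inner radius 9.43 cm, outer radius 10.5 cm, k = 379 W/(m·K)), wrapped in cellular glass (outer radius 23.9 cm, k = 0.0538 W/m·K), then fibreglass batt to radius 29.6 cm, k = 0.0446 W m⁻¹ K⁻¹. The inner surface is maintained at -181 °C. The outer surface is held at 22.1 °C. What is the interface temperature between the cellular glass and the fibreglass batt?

T = -9.2 °C

Resistance network (inner→outer):
  R_copper = (1/0.0943 − 1/0.105)/(4πk) = 1.081/(4π·379) = 2.269×10^-4 K/W
  R_cellular glass = (1/0.105 − 1/0.239)/(4πk) = 5.340/(4π·0.0538) = 7.898 K/W
  R_fibreglass batt = (1/0.239 − 1/0.296)/(4πk) = 0.8057/(4π·0.0446) = 1.438 K/W
ΣR = 2.269×10^-4 + 7.898 + 1.438 = 9.336 K/W
Q = ΔT/ΣR = (-181 °C − 22.1 °C)/9.336 = -21.75 W
From the inner boundary to the cellular glass/fibreglass batt interface, ΣR_partial = 7.898 K/W.
T_interface = T_in − Q·ΣR_partial = -181 °C − (-21.75)(7.898) = -9.2 °C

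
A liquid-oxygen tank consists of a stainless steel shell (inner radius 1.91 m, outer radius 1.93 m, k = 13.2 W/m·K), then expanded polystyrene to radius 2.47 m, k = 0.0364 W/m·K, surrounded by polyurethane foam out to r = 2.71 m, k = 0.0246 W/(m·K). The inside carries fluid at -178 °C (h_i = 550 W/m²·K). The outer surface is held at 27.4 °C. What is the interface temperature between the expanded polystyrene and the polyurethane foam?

Treat each layer as a resistance in series:
  R_conv,in = 1/(4πr²h) = 1/(4π·1.91²·550) = 3.966×10^-5 K/W
  R_stainless steel = (1/1.91 − 1/1.93)/(4πk) = 0.005425/(4π·13.2) = 3.271×10^-5 K/W
  R_expanded polystyrene = (1/1.93 − 1/2.47)/(4πk) = 0.1133/(4π·0.0364) = 0.2476 K/W
  R_polyurethane foam = (1/2.47 − 1/2.71)/(4πk) = 0.03585/(4π·0.0246) = 0.1160 K/W
ΣR = 3.966×10^-5 + 3.271×10^-5 + 0.2476 + 0.1160 = 0.3637 K/W
Q = ΔT/ΣR = (-178 °C − 27.4 °C)/0.3637 = -564.8 W
From the inner boundary to the expanded polystyrene/polyurethane foam interface, ΣR_partial = 0.2477 K/W.
T_interface = T_in − Q·ΣR_partial = -178 °C − (-564.8)(0.2477) = -38.1 °C

T = -38.1 °C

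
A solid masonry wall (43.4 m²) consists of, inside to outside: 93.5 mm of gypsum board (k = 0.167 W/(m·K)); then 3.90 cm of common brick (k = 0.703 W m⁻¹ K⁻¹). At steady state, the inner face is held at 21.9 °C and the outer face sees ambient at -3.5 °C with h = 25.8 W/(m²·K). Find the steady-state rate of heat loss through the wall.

Treat each layer as a resistance in series:
  R_gypsum board = L/(kA) = 0.0935/(0.167·43.4) = 0.01290 K/W
  R_common brick = L/(kA) = 0.0390/(0.703·43.4) = 0.001278 K/W
  R_conv,out = 1/(hA) = 1/(25.8·43.4) = 8.931×10^-4 K/W
ΣR = 0.01290 + 0.001278 + 8.931×10^-4 = 0.01507 K/W
Q = ΔT/ΣR = (21.9 °C − -3.5 °C)/0.01507 = 1690 W

Q = 1690 W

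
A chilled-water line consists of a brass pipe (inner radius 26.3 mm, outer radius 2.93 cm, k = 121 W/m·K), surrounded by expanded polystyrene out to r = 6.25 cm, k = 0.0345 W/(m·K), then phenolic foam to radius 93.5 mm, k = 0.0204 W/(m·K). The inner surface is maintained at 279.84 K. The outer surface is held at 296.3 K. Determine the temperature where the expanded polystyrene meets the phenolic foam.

Resistance network (inner→outer):
  R'_brass = ln(0.0293/0.0263)/(2πk) = 0.1080/(2π·121) = 1.421×10^-4 m·K/W
  R'_expanded polystyrene = ln(0.0625/0.0293)/(2πk) = 0.7576/(2π·0.0345) = 3.495 m·K/W
  R'_phenolic foam = ln(0.0935/0.0625)/(2πk) = 0.4028/(2π·0.0204) = 3.142 m·K/W
ΣR = 1.421×10^-4 + 3.495 + 3.142 = 6.637 m·K/W
Q' = ΔT/ΣR = (279.84 K − 296.3 K)/6.637 = -2.480 W/m
From the inner boundary to the expanded polystyrene/phenolic foam interface, ΣR_partial = 3.495 m·K/W.
T_interface = T_in − Q'·ΣR_partial = 279.84 K − (-2.480)(3.495) = 288.5 K

T = 288.5 K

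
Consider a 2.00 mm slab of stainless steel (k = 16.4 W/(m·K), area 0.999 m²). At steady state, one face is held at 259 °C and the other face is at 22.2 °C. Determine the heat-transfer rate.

Q = kA·ΔT/L = 16.4 × 0.999 × |259 °C − 22.2 °C| / 0.00200 = 1.94×10^6 W

Q = 1.94×10^6 W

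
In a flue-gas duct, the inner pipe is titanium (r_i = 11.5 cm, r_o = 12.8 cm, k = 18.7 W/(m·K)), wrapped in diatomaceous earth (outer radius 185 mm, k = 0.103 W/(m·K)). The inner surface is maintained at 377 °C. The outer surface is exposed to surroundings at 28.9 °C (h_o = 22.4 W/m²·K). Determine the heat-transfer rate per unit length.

Resistance network (inner→outer):
  R'_titanium = ln(0.128/0.115)/(2πk) = 0.1071/(2π·18.7) = 9.115×10^-4 m·K/W
  R'_diatomaceous earth = ln(0.185/0.128)/(2πk) = 0.3683/(2π·0.103) = 0.5691 m·K/W
  R'_conv,out = 1/(2πr h) = 1/(2π·0.185·22.4) = 0.03841 m·K/W
ΣR = 9.115×10^-4 + 0.5691 + 0.03841 = 0.6084 m·K/W
Q' = ΔT/ΣR = (377 °C − 28.9 °C)/0.6084 = 572 W/m

Q' = 572 W/m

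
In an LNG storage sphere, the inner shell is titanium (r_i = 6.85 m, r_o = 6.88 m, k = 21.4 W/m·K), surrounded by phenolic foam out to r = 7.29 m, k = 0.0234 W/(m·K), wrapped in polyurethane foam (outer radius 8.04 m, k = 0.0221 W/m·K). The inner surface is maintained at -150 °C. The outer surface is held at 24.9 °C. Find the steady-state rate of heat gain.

Resistance network (inner→outer):
  R_titanium = (1/6.85 − 1/6.88)/(4πk) = 6.366×10^-4/(4π·21.4) = 2.367×10^-6 K/W
  R_phenolic foam = (1/6.88 − 1/7.29)/(4πk) = 0.008175/(4π·0.0234) = 0.02780 K/W
  R_polyurethane foam = (1/7.29 − 1/8.04)/(4πk) = 0.01280/(4π·0.0221) = 0.04608 K/W
ΣR = 2.367×10^-6 + 0.02780 + 0.04608 = 0.07388 K/W
Q = ΔT/ΣR = (-150 °C − 24.9 °C)/0.07388 = -2370 W
(Negative Q ⇒ heat flows inward; heat gain = 2370 W.)

Q = 2.37 kW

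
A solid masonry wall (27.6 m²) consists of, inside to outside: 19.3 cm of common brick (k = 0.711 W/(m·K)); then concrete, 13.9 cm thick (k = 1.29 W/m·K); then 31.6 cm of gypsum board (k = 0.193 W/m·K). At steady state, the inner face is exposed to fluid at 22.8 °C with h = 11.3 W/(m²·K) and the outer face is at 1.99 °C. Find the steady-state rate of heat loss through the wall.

Q = 273 W

Treat each layer as a resistance in series:
  R_conv,in = 1/(hA) = 1/(11.3·27.6) = 0.003206 K/W
  R_common brick = L/(kA) = 0.193/(0.711·27.6) = 0.009835 K/W
  R_concrete = L/(kA) = 0.139/(1.29·27.6) = 0.003904 K/W
  R_gypsum board = L/(kA) = 0.316/(0.193·27.6) = 0.05932 K/W
ΣR = 0.003206 + 0.009835 + 0.003904 + 0.05932 = 0.07626 K/W
Q = ΔT/ΣR = (22.8 °C − 1.99 °C)/0.07626 = 273 W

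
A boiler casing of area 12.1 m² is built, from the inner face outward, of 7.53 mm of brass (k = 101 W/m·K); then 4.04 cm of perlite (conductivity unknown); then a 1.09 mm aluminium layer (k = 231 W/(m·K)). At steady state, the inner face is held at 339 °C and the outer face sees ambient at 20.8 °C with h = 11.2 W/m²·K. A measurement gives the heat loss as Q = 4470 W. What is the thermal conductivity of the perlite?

ΣR = ΔT/Q = |339 − 20.8|/4470 = 0.07119 K/W
Known resistances:
  R_brass = L/(kA) = 0.00753/(101·12.1) = 6.162×10^-6 K/W
  R_aluminium = L/(kA) = 0.00109/(231·12.1) = 3.900×10^-7 K/W
  R_conv,out = 1/(hA) = 1/(11.2·12.1) = 0.007379 K/W
R_perlite = ΣR − ΣR_known = 0.07119 − 0.007386 = 0.06380 K/W
L/(kA) = 0.06380 ⇒ k = 0.0404/(0.06380·12.1) = 0.0523 W/m·K

k = 0.0523 W/m·K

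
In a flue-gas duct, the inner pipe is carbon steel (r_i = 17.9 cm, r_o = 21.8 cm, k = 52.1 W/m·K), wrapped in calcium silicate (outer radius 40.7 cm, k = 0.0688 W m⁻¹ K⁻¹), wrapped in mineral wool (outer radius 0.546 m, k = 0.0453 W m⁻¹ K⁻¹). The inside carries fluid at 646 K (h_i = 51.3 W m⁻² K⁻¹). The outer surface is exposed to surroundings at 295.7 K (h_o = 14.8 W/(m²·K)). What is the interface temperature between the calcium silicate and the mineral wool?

T = 442 K

Treat each layer as a resistance in series:
  R'_conv,in = 1/(2πr h) = 1/(2π·0.179·51.3) = 0.01733 m·K/W
  R'_carbon steel = ln(0.218/0.179)/(2πk) = 0.1971/(2π·52.1) = 6.021×10^-4 m·K/W
  R'_calcium silicate = ln(0.407/0.218)/(2πk) = 0.6243/(2π·0.0688) = 1.444 m·K/W
  R'_mineral wool = ln(0.546/0.407)/(2πk) = 0.2938/(2π·0.0453) = 1.032 m·K/W
  R'_conv,out = 1/(2πr h) = 1/(2π·0.546·14.8) = 0.01970 m·K/W
ΣR = 0.01733 + 6.021×10^-4 + 1.444 + 1.032 + 0.01970 = 2.514 m·K/W
Q' = ΔT/ΣR = (646 K − 295.7 K)/2.514 = 139.3 W/m
From the inner boundary to the calcium silicate/mineral wool interface, ΣR_partial = 1.462 m·K/W.
T_interface = T_in − Q'·ΣR_partial = 646 K − (139.3)(1.462) = 442 K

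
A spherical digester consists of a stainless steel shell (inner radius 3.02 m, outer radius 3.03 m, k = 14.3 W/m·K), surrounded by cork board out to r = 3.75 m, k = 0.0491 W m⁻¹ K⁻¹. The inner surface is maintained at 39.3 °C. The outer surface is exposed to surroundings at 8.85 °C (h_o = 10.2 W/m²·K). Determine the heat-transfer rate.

Q = 295 W

Series thermal resistances, inner to outer:
  R_stainless steel = (1/3.02 − 1/3.03)/(4πk) = 0.001093/(4π·14.3) = 6.081×10^-6 K/W
  R_cork board = (1/3.03 − 1/3.75)/(4πk) = 0.06337/(4π·0.0491) = 0.1027 K/W
  R_conv,out = 1/(4πr²h) = 1/(4π·3.75²·10.2) = 5.548×10^-4 K/W
ΣR = 6.081×10^-6 + 0.1027 + 5.548×10^-4 = 0.1033 K/W
Q = ΔT/ΣR = (39.3 °C − 8.85 °C)/0.1033 = 295 W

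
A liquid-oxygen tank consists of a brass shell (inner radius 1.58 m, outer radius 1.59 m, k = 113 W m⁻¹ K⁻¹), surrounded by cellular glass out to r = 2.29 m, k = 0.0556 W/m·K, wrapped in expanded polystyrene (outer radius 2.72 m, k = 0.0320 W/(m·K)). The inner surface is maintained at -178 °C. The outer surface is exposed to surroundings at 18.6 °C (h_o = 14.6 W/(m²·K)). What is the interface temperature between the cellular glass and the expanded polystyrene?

Treat each layer as a resistance in series:
  R_brass = (1/1.58 − 1/1.59)/(4πk) = 0.003981/(4π·113) = 2.803×10^-6 K/W
  R_cellular glass = (1/1.59 − 1/2.29)/(4πk) = 0.1922/(4π·0.0556) = 0.2752 K/W
  R_expanded polystyrene = (1/2.29 − 1/2.72)/(4πk) = 0.06903/(4π·0.0320) = 0.1717 K/W
  R_conv,out = 1/(4πr²h) = 1/(4π·2.72²·14.6) = 7.367×10^-4 K/W
ΣR = 2.803×10^-6 + 0.2752 + 0.1717 + 7.367×10^-4 = 0.4476 K/W
Q = ΔT/ΣR = (-178 °C − 18.6 °C)/0.4476 = -439.2 W
From the inner boundary to the cellular glass/expanded polystyrene interface, ΣR_partial = 0.2752 K/W.
T_interface = T_in − Q·ΣR_partial = -178 °C − (-439.2)(0.2752) = -57.1 °C

T = -57.1 °C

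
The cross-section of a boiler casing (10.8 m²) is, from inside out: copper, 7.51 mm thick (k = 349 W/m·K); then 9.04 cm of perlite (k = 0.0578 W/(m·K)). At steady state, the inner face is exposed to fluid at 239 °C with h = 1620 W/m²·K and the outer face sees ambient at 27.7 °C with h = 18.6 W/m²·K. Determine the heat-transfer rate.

Treat each layer as a resistance in series:
  R_conv,in = 1/(hA) = 1/(1620·10.8) = 5.716×10^-5 K/W
  R_copper = L/(kA) = 0.00751/(349·10.8) = 1.992×10^-6 K/W
  R_perlite = L/(kA) = 0.0904/(0.0578·10.8) = 0.1448 K/W
  R_conv,out = 1/(hA) = 1/(18.6·10.8) = 0.004978 K/W
ΣR = 5.716×10^-5 + 1.992×10^-6 + 0.1448 + 0.004978 = 0.1498 K/W
Q = ΔT/ΣR = (239 °C − 27.7 °C)/0.1498 = 1410 W

Q = 1410 W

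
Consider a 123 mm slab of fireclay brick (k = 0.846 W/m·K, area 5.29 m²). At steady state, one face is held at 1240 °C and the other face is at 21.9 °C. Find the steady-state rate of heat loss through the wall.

Q = kA·ΔT/L = 0.846 × 5.29 × |1240 °C − 21.9 °C| / 0.123 = 44300 W

Q = 44.3 kW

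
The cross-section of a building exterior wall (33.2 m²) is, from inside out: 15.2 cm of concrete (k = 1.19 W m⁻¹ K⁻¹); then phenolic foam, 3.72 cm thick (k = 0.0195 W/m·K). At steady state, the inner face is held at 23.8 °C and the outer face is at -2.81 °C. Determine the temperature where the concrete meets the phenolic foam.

Series thermal resistances, inner to outer:
  R_concrete = L/(kA) = 0.152/(1.19·33.2) = 0.003847 K/W
  R_phenolic foam = L/(kA) = 0.0372/(0.0195·33.2) = 0.05746 K/W
ΣR = 0.003847 + 0.05746 = 0.06131 K/W
Q = ΔT/ΣR = (23.8 °C − -2.81 °C)/0.06131 = 434.0 W
From the inner boundary to the concrete/phenolic foam interface, ΣR_partial = 0.003847 K/W.
T_interface = T_in − Q·ΣR_partial = 23.8 °C − (434.0)(0.003847) = 22.1 °C

T = 22.1 °C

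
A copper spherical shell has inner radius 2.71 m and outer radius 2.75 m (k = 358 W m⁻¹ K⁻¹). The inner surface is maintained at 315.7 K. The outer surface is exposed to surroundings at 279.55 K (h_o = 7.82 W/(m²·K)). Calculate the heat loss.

Q = 26.8 kW

Treat each layer as a resistance in series:
  R_copper = (1/2.71 − 1/2.75)/(4πk) = 0.005367/(4π·358) = 1.193×10^-6 K/W
  R_conv,out = 1/(4πr²h) = 1/(4π·2.75²·7.82) = 0.001346 K/W
ΣR = 1.193×10^-6 + 0.001346 = 0.001347 K/W
Q = ΔT/ΣR = (315.7 K − 279.55 K)/0.001347 = 26800 W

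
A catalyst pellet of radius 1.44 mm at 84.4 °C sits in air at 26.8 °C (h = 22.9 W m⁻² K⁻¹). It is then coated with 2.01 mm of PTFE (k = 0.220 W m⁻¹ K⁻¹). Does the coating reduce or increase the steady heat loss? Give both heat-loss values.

increases: 0.0344 → 0.131 W

Critical radius for a sphere: r_cr = 2k/h = 0.0192 m = 1.92 cm.
Outer radius after coating: r₂ = 0.00144 + 0.00201 = 0.00345 m.
Since r₁ < r_cr and r₂ ≤ r_cr, the coating moves toward the maximum at r_cr — heat loss rises.
Bare: R = 1/(4πr₁²h) = 1676 K/W; Q = 57.6/1676 = 0.0344 W.
Coated: R = R_cond + R_conv = 438.3 K/W; Q = 57.6/438.3 = 0.131 W.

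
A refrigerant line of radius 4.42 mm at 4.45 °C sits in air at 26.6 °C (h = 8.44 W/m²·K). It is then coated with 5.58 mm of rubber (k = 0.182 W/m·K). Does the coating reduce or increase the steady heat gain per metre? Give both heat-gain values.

increases: 5.19 → 8.52 W/m

Critical radius for a cylinder: r_cr = k/h = 0.0216 m = 2.16 cm.
Outer radius after coating: r₂ = 0.00442 + 0.00558 = 0.01000 m.
Since r₁ < r_cr and r₂ ≤ r_cr, the coating moves toward the maximum at r_cr — heat gain rises.
Bare: R = 1/(2πr₁h) = 4.266 m·K/W; Q = 22.15/4.266 = 5.19 W/m.
Coated: R = R_cond + R_conv = 2.600 m·K/W; Q = 22.15/2.600 = 8.52 W/m.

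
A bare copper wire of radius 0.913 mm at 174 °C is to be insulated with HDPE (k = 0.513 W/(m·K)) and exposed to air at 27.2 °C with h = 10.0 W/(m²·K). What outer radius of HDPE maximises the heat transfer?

r_cr = 5.13 cm

For a cylinder, r_cr = k_ins/h = 0.513/10.0 = 0.0513 m = 5.13 cm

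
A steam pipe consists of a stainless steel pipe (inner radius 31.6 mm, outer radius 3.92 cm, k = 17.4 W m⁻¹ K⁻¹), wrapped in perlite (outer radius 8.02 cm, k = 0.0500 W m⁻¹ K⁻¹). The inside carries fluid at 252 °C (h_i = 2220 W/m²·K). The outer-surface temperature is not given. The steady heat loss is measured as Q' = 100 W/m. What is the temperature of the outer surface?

T_out = 23.7 °C

Series resistances:
  R'_conv,in = 1/(2πr h) = 1/(2π·0.0316·2220) = 0.002269 m·K/W
  R'_stainless steel = ln(0.0392/0.0316)/(2πk) = 0.2155/(2π·17.4) = 0.001971 m·K/W
  R'_perlite = ln(0.0802/0.0392)/(2πk) = 0.7158/(2π·0.0500) = 2.279 m·K/W
ΣR = 2.283 m·K/W
ΔT = Q'·ΣR = 100 × 2.283 = 228.3 K
Heat flows outward, so T_out = T_in − ΔT = 252 − 228.3 = 23.7 °C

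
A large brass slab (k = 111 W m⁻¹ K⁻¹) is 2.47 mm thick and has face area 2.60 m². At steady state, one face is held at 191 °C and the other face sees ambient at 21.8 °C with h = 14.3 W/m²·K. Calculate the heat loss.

Treat each layer as a resistance in series:
  R_brass = L/(kA) = 0.00247/(111·2.60) = 8.559×10^-6 K/W
  R_conv,out = 1/(hA) = 1/(14.3·2.60) = 0.02690 K/W
ΣR = 8.559×10^-6 + 0.02690 = 0.02691 K/W
Q = ΔT/ΣR = (191 °C − 21.8 °C)/0.02691 = 6290 W

Q = 6.29 kW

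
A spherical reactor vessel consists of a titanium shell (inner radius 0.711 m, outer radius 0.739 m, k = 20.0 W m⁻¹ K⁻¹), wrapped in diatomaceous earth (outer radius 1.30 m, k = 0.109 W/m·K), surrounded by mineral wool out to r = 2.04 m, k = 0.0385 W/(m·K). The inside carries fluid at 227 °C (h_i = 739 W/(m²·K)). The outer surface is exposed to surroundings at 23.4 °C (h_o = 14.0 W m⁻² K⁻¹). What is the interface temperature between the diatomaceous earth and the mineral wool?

T = 141 °C

Resistance network (inner→outer):
  R_conv,in = 1/(4πr²h) = 1/(4π·0.711²·739) = 2.130×10^-4 K/W
  R_titanium = (1/0.711 − 1/0.739)/(4πk) = 0.05329/(4π·20.0) = 2.120×10^-4 K/W
  R_diatomaceous earth = (1/0.739 − 1/1.30)/(4πk) = 0.5839/(4π·0.109) = 0.4263 K/W
  R_mineral wool = (1/1.30 − 1/2.04)/(4πk) = 0.2790/(4π·0.0385) = 0.5768 K/W
  R_conv,out = 1/(4πr²h) = 1/(4π·2.04²·14.0) = 0.001366 K/W
ΣR = 2.130×10^-4 + 2.120×10^-4 + 0.4263 + 0.5768 + 0.001366 = 1.005 K/W
Q = ΔT/ΣR = (227 °C − 23.4 °C)/1.005 = 202.6 W
From the inner boundary to the diatomaceous earth/mineral wool interface, ΣR_partial = 0.4267 K/W.
T_interface = T_in − Q·ΣR_partial = 227 °C − (202.6)(0.4267) = 141 °C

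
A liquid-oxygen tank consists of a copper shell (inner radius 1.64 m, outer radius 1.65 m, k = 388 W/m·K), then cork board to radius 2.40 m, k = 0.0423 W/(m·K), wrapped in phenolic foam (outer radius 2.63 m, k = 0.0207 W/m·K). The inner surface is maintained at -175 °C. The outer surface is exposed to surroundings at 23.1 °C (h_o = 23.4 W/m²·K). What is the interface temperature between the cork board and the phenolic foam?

Resistance network (inner→outer):
  R_copper = (1/1.64 − 1/1.65)/(4πk) = 0.003695/(4π·388) = 7.579×10^-7 K/W
  R_cork board = (1/1.65 − 1/2.40)/(4πk) = 0.1894/(4π·0.0423) = 0.3563 K/W
  R_phenolic foam = (1/2.40 − 1/2.63)/(4πk) = 0.03644/(4π·0.0207) = 0.1401 K/W
  R_conv,out = 1/(4πr²h) = 1/(4π·2.63²·23.4) = 4.917×10^-4 K/W
ΣR = 7.579×10^-7 + 0.3563 + 0.1401 + 4.917×10^-4 = 0.4969 K/W
Q = ΔT/ΣR = (-175 °C − 23.1 °C)/0.4969 = -398.7 W
From the inner boundary to the cork board/phenolic foam interface, ΣR_partial = 0.3563 K/W.
T_interface = T_in − Q·ΣR_partial = -175 °C − (-398.7)(0.3563) = -32.9 °C

T = -32.9 °C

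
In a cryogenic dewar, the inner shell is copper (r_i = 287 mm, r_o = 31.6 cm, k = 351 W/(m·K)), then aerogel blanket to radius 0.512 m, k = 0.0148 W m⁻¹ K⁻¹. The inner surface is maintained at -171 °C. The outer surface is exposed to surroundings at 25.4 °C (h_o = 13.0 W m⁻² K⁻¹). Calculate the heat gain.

Q = 30.0 W

Treat each layer as a resistance in series:
  R_copper = (1/0.287 − 1/0.316)/(4πk) = 0.3198/(4π·351) = 7.250×10^-5 K/W
  R_aerogel blanket = (1/0.316 − 1/0.512)/(4πk) = 1.211/(4π·0.0148) = 6.514 K/W
  R_conv,out = 1/(4πr²h) = 1/(4π·0.512²·13.0) = 0.02335 K/W
ΣR = 7.250×10^-5 + 6.514 + 0.02335 = 6.537 K/W
Q = ΔT/ΣR = (-171 °C − 25.4 °C)/6.537 = -30.0 W
(Negative Q ⇒ heat flows inward; heat gain = 30.0 W.)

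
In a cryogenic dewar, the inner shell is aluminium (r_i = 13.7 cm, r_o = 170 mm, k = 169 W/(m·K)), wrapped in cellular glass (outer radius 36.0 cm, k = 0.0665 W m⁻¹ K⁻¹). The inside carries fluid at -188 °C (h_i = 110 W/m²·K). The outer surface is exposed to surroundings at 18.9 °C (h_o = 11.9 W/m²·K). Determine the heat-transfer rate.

Q = 54.4 W

Treat each layer as a resistance in series:
  R_conv,in = 1/(4πr²h) = 1/(4π·0.137²·110) = 0.03854 K/W
  R_aluminium = (1/0.137 − 1/0.170)/(4πk) = 1.417/(4π·169) = 6.672×10^-4 K/W
  R_cellular glass = (1/0.170 − 1/0.360)/(4πk) = 3.105/(4π·0.0665) = 3.715 K/W
  R_conv,out = 1/(4πr²h) = 1/(4π·0.360²·11.9) = 0.05160 K/W
ΣR = 0.03854 + 6.672×10^-4 + 3.715 + 0.05160 = 3.806 K/W
Q = ΔT/ΣR = (-188 °C − 18.9 °C)/3.806 = -54.4 W
(Negative Q ⇒ heat flows inward; heat gain = 54.4 W.)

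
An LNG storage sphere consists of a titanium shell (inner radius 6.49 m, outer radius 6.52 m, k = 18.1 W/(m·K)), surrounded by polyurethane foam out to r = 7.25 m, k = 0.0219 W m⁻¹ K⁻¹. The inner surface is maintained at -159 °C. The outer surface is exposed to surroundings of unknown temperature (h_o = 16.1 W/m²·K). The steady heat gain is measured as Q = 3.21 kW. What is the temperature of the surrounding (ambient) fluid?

Series resistances:
  R_titanium = (1/6.49 − 1/6.52)/(4πk) = 7.090×10^-4/(4π·18.1) = 3.117×10^-6 K/W
  R_polyurethane foam = (1/6.52 − 1/7.25)/(4πk) = 0.01544/(4π·0.0219) = 0.05612 K/W
  R_conv,out = 1/(4πr²h) = 1/(4π·7.25²·16.1) = 9.403×10^-5 K/W
ΣR = 0.05621 K/W
ΔT = Q·ΣR = 3210 × 0.05621 = 180.4 K
Heat flows inward, so T_out = T_in + ΔT = -159 + 180.4 = 21.4 °C

T_out = 21.4 °C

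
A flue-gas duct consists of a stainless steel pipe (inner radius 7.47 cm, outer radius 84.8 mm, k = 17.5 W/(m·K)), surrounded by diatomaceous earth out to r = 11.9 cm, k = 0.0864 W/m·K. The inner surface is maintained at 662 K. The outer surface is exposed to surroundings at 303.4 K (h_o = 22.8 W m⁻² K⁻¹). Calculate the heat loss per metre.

Q' = 524 W/m

Series thermal resistances, inner to outer:
  R'_stainless steel = ln(0.0848/0.0747)/(2πk) = 0.1268/(2π·17.5) = 0.001153 m·K/W
  R'_diatomaceous earth = ln(0.119/0.0848)/(2πk) = 0.3388/(2π·0.0864) = 0.6241 m·K/W
  R'_conv,out = 1/(2πr h) = 1/(2π·0.119·22.8) = 0.05866 m·K/W
ΣR = 0.001153 + 0.6241 + 0.05866 = 0.6839 m·K/W
Q' = ΔT/ΣR = (662 K − 303.4 K)/0.6839 = 524 W/m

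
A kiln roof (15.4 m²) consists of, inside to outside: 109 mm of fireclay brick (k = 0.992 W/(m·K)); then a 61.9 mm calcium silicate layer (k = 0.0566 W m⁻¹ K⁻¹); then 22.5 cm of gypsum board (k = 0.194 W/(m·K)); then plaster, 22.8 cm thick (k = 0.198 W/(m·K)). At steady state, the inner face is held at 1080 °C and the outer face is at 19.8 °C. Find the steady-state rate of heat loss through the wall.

Q = 4650 W

Resistance network (inner→outer):
  R_fireclay brick = L/(kA) = 0.109/(0.992·15.4) = 0.007135 K/W
  R_calcium silicate = L/(kA) = 0.0619/(0.0566·15.4) = 0.07102 K/W
  R_gypsum board = L/(kA) = 0.225/(0.194·15.4) = 0.07531 K/W
  R_plaster = L/(kA) = 0.228/(0.198·15.4) = 0.07477 K/W
ΣR = 0.007135 + 0.07102 + 0.07531 + 0.07477 = 0.2282 K/W
Q = ΔT/ΣR = (1080 °C − 19.8 °C)/0.2282 = 4650 W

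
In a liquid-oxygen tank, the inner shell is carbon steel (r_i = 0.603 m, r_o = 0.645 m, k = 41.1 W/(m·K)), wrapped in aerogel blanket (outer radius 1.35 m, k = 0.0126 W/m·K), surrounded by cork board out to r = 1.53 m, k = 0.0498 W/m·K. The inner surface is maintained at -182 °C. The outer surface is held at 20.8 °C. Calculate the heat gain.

Series thermal resistances, inner to outer:
  R_carbon steel = (1/0.603 − 1/0.645)/(4πk) = 0.1080/(4π·41.1) = 2.091×10^-4 K/W
  R_aerogel blanket = (1/0.645 − 1/1.35)/(4πk) = 0.8096/(4π·0.0126) = 5.113 K/W
  R_cork board = (1/1.35 − 1/1.53)/(4πk) = 0.08715/(4π·0.0498) = 0.1393 K/W
ΣR = 2.091×10^-4 + 5.113 + 0.1393 = 5.253 K/W
Q = ΔT/ΣR = (-182 °C − 20.8 °C)/5.253 = -38.6 W
(Negative Q ⇒ heat flows inward; heat gain = 38.6 W.)

Q = 38.6 W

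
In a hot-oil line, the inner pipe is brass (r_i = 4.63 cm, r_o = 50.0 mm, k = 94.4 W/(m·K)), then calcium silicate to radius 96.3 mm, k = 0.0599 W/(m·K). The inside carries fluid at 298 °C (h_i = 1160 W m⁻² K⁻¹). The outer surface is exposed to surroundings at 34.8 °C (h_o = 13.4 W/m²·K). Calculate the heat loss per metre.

Q' = 141 W/m

Series thermal resistances, inner to outer:
  R'_conv,in = 1/(2πr h) = 1/(2π·0.0463·1160) = 0.002963 m·K/W
  R'_brass = ln(0.0500/0.0463)/(2πk) = 0.07688/(2π·94.4) = 1.296×10^-4 m·K/W
  R'_calcium silicate = ln(0.0963/0.0500)/(2πk) = 0.6554/(2π·0.0599) = 1.742 m·K/W
  R'_conv,out = 1/(2πr h) = 1/(2π·0.0963·13.4) = 0.1233 m·K/W
ΣR = 0.002963 + 1.296×10^-4 + 1.742 + 0.1233 = 1.868 m·K/W
Q' = ΔT/ΣR = (298 °C − 34.8 °C)/1.868 = 141 W/m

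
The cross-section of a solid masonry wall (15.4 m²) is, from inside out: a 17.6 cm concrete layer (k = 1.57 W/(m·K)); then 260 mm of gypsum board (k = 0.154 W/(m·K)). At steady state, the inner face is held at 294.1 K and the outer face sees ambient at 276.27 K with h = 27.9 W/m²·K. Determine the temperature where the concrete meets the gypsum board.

Series thermal resistances, inner to outer:
  R_concrete = L/(kA) = 0.176/(1.57·15.4) = 0.007279 K/W
  R_gypsum board = L/(kA) = 0.260/(0.154·15.4) = 0.1096 K/W
  R_conv,out = 1/(hA) = 1/(27.9·15.4) = 0.002327 K/W
ΣR = 0.007279 + 0.1096 + 0.002327 = 0.1192 K/W
Q = ΔT/ΣR = (294.1 K − 276.27 K)/0.1192 = 149.6 W
From the inner boundary to the concrete/gypsum board interface, ΣR_partial = 0.007279 K/W.
T_interface = T_in − Q·ΣR_partial = 294.1 K − (149.6)(0.007279) = 293.0 K

T = 293.0 K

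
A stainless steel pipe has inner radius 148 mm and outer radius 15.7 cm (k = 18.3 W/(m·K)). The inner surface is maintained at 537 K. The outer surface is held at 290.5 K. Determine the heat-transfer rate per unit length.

Q' = 2πk·ΔT/ln(r₂/r₁) = 2π × 18.3 × 246.5 / ln(0.157/0.148) = 4.80×10^5 W/m

Q' = 480 kW/m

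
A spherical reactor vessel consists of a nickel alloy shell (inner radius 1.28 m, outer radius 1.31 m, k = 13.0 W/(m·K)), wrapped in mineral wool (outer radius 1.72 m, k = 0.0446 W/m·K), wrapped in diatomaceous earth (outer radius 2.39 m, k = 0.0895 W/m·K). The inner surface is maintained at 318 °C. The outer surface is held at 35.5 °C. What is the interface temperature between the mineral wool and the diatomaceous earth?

T = 123 °C

Resistance network (inner→outer):
  R_nickel alloy = (1/1.28 − 1/1.31)/(4πk) = 0.01789/(4π·13.0) = 1.095×10^-4 K/W
  R_mineral wool = (1/1.31 − 1/1.72)/(4πk) = 0.1820/(4π·0.0446) = 0.3247 K/W
  R_diatomaceous earth = (1/1.72 − 1/2.39)/(4πk) = 0.1630/(4π·0.0895) = 0.1449 K/W
ΣR = 1.095×10^-4 + 0.3247 + 0.1449 = 0.4697 K/W
Q = ΔT/ΣR = (318 °C − 35.5 °C)/0.4697 = 601.4 W
From the inner boundary to the mineral wool/diatomaceous earth interface, ΣR_partial = 0.3248 K/W.
T_interface = T_in − Q·ΣR_partial = 318 °C − (601.4)(0.3248) = 123 °C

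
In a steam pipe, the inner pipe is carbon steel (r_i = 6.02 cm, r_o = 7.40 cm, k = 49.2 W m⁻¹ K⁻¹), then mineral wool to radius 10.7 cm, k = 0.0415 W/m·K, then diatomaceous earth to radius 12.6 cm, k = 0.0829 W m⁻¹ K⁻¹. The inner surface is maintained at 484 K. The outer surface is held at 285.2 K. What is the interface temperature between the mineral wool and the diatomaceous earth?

Treat each layer as a resistance in series:
  R'_carbon steel = ln(0.0740/0.0602)/(2πk) = 0.2064/(2π·49.2) = 6.677×10^-4 m·K/W
  R'_mineral wool = ln(0.107/0.0740)/(2πk) = 0.3688/(2π·0.0415) = 1.414 m·K/W
  R'_diatomaceous earth = ln(0.126/0.107)/(2πk) = 0.1635/(2π·0.0829) = 0.3138 m·K/W
ΣR = 6.677×10^-4 + 1.414 + 0.3138 = 1.728 m·K/W
Q' = ΔT/ΣR = (484 K − 285.2 K)/1.728 = 115.0 W/m
From the inner boundary to the mineral wool/diatomaceous earth interface, ΣR_partial = 1.415 m·K/W.
T_interface = T_in − Q'·ΣR_partial = 484 K − (115.0)(1.415) = 321.3 K

T = 321.3 K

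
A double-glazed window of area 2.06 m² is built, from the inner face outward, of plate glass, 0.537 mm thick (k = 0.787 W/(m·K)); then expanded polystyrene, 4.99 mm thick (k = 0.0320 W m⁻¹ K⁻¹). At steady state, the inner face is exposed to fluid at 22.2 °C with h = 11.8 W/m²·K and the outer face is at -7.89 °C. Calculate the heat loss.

Q = 257 W

Series thermal resistances, inner to outer:
  R_conv,in = 1/(hA) = 1/(11.8·2.06) = 0.04114 K/W
  R_plate glass = L/(kA) = 5.37×10^-4/(0.787·2.06) = 3.312×10^-4 K/W
  R_expanded polystyrene = L/(kA) = 0.00499/(0.0320·2.06) = 0.07570 K/W
ΣR = 0.04114 + 3.312×10^-4 + 0.07570 = 0.1172 K/W
Q = ΔT/ΣR = (22.2 °C − -7.89 °C)/0.1172 = 257 W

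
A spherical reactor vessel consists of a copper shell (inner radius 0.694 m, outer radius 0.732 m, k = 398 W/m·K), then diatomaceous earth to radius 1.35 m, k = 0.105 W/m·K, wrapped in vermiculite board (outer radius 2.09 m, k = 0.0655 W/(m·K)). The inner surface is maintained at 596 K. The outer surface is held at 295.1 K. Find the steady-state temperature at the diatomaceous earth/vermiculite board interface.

T = 416 K

Series thermal resistances, inner to outer:
  R_copper = (1/0.694 − 1/0.732)/(4πk) = 0.07480/(4π·398) = 1.496×10^-5 K/W
  R_diatomaceous earth = (1/0.732 − 1/1.35)/(4πk) = 0.6254/(4π·0.105) = 0.4740 K/W
  R_vermiculite board = (1/1.35 − 1/2.09)/(4πk) = 0.2623/(4π·0.0655) = 0.3186 K/W
ΣR = 1.496×10^-5 + 0.4740 + 0.3186 = 0.7926 K/W
Q = ΔT/ΣR = (596 K − 295.1 K)/0.7926 = 379.6 W
From the inner boundary to the diatomaceous earth/vermiculite board interface, ΣR_partial = 0.4740 K/W.
T_interface = T_in − Q·ΣR_partial = 596 K − (379.6)(0.4740) = 416 K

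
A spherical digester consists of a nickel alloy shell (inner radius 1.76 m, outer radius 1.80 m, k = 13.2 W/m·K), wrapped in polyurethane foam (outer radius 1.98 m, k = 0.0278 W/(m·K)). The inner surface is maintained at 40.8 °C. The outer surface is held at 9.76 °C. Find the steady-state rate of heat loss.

Q = 215 W

Series thermal resistances, inner to outer:
  R_nickel alloy = (1/1.76 − 1/1.80)/(4πk) = 0.01263/(4π·13.2) = 7.612×10^-5 K/W
  R_polyurethane foam = (1/1.80 − 1/1.98)/(4πk) = 0.05051/(4π·0.0278) = 0.1446 K/W
ΣR = 7.612×10^-5 + 0.1446 = 0.1447 K/W
Q = ΔT/ΣR = (40.8 °C − 9.76 °C)/0.1447 = 215 W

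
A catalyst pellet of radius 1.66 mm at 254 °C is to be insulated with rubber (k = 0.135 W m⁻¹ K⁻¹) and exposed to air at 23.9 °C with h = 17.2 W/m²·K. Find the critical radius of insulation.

For a sphere, r_cr = 2k_ins/h = 2·0.135/17.2 = 0.0157 m = 1.57 cm

r_cr = 1.57 cm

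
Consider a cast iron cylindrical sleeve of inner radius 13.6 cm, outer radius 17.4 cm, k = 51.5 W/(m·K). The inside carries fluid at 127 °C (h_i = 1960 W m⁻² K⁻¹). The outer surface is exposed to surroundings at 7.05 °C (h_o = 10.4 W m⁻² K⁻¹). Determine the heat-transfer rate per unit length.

Q' = 1340 W/m

Series thermal resistances, inner to outer:
  R'_conv,in = 1/(2πr h) = 1/(2π·0.136·1960) = 5.971×10^-4 m·K/W
  R'_cast iron = ln(0.174/0.136)/(2πk) = 0.2464/(2π·51.5) = 7.615×10^-4 m·K/W
  R'_conv,out = 1/(2πr h) = 1/(2π·0.174·10.4) = 0.08795 m·K/W
ΣR = 5.971×10^-4 + 7.615×10^-4 + 0.08795 = 0.08931 m·K/W
Q' = ΔT/ΣR = (127 °C − 7.05 °C)/0.08931 = 1340 W/m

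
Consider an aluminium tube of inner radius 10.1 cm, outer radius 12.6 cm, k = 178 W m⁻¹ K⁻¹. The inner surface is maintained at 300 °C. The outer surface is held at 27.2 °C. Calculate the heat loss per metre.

Q' = 2πk·ΔT/ln(r₂/r₁) = 2π × 178 × 272.8 / ln(0.126/0.101) = 1.38×10^6 W/m

Q' = 1.38×10^6 W/m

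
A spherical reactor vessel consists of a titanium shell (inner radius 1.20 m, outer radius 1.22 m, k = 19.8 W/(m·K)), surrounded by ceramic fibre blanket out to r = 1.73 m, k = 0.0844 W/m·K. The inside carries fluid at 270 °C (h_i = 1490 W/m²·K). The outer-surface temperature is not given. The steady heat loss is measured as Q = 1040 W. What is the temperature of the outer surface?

Series resistances:
  R_conv,in = 1/(4πr²h) = 1/(4π·1.20²·1490) = 3.709×10^-5 K/W
  R_titanium = (1/1.20 − 1/1.22)/(4πk) = 0.01366/(4π·19.8) = 5.491×10^-5 K/W
  R_ceramic fibre blanket = (1/1.22 − 1/1.73)/(4πk) = 0.2416/(4π·0.0844) = 0.2278 K/W
ΣR = 0.2279 K/W
ΔT = Q·ΣR = 1040 × 0.2279 = 237.0 K
Heat flows outward, so T_out = T_in − ΔT = 270 − 237.0 = 33.0 °C

T_out = 33.0 °C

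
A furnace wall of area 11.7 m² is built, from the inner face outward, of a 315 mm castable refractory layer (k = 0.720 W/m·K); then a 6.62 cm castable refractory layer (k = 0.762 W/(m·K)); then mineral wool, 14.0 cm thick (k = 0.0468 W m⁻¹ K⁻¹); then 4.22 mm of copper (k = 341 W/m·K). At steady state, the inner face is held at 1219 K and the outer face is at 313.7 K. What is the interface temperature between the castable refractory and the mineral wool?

T = 1084 K

Series thermal resistances, inner to outer:
  R_castable refractory = L/(kA) = 0.315/(0.720·11.7) = 0.03739 K/W
  R_castable refractory = L/(kA) = 0.0662/(0.762·11.7) = 0.007425 K/W
  R_mineral wool = L/(kA) = 0.140/(0.0468·11.7) = 0.2557 K/W
  R_copper = L/(kA) = 0.00422/(341·11.7) = 1.058×10^-6 K/W
ΣR = 0.03739 + 0.007425 + 0.2557 + 1.058×10^-6 = 0.3005 K/W
Q = ΔT/ΣR = (1219 K − 313.7 K)/0.3005 = 3013 W
From the inner boundary to the castable refractory/mineral wool interface, ΣR_partial = 0.04482 K/W.
T_interface = T_in − Q·ΣR_partial = 1219 K − (3013)(0.04482) = 1084 K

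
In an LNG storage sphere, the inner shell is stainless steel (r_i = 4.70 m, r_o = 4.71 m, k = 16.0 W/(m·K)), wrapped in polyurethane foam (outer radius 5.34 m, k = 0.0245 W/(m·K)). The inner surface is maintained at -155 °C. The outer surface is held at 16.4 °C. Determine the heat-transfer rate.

Q = 2110 W

Treat each layer as a resistance in series:
  R_stainless steel = (1/4.70 − 1/4.71)/(4πk) = 4.517×10^-4/(4π·16.0) = 2.247×10^-6 K/W
  R_polyurethane foam = (1/4.71 − 1/5.34)/(4πk) = 0.02505/(4π·0.0245) = 0.08136 K/W
ΣR = 2.247×10^-6 + 0.08136 = 0.08136 K/W
Q = ΔT/ΣR = (-155 °C − 16.4 °C)/0.08136 = -2110 W
(Negative Q ⇒ heat flows inward; heat gain = 2110 W.)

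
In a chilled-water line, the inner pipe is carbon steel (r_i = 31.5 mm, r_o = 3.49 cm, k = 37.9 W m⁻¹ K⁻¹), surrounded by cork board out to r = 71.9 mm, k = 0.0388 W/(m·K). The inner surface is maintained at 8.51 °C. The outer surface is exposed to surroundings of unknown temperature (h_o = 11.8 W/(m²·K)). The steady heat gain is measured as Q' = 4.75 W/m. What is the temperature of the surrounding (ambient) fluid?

T_out = 23.5 °C

Sum the resistances:
  R'_carbon steel = ln(0.0349/0.0315)/(2πk) = 0.1025/(2π·37.9) = 4.304×10^-4 m·K/W
  R'_cork board = ln(0.0719/0.0349)/(2πk) = 0.7228/(2π·0.0388) = 2.965 m·K/W
  R'_conv,out = 1/(2πr h) = 1/(2π·0.0719·11.8) = 0.1876 m·K/W
ΣR = 3.153 m·K/W
ΔT = Q'·ΣR = 4.75 × 3.153 = 14.98 K
Heat flows inward, so T_out = T_in + ΔT = 8.51 + 14.98 = 23.5 °C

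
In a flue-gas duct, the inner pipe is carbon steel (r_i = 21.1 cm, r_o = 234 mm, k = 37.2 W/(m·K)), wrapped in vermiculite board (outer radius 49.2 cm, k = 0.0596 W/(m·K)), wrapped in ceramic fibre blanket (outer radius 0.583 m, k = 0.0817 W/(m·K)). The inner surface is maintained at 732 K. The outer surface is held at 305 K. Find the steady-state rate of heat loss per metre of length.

Series thermal resistances, inner to outer:
  R'_carbon steel = ln(0.234/0.211)/(2πk) = 0.1035/(2π·37.2) = 4.427×10^-4 m·K/W
  R'_vermiculite board = ln(0.492/0.234)/(2πk) = 0.7432/(2π·0.0596) = 1.985 m·K/W
  R'_ceramic fibre blanket = ln(0.583/0.492)/(2πk) = 0.1697/(2π·0.0817) = 0.3306 m·K/W
ΣR = 4.427×10^-4 + 1.985 + 0.3306 = 2.316 m·K/W
Q' = ΔT/ΣR = (732 K − 305 K)/2.316 = 184 W/m

Q' = 184 W/m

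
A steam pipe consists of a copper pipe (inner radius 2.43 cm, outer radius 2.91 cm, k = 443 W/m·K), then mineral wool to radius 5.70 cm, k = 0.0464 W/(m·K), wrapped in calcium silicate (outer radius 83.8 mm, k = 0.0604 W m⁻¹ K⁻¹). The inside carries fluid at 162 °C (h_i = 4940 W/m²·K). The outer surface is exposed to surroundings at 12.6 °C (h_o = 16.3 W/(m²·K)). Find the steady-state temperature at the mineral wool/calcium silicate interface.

Series thermal resistances, inner to outer:
  R'_conv,in = 1/(2πr h) = 1/(2π·0.0243·4940) = 0.001326 m·K/W
  R'_copper = ln(0.0291/0.0243)/(2πk) = 0.1803/(2π·443) = 6.476×10^-5 m·K/W
  R'_mineral wool = ln(0.0570/0.0291)/(2πk) = 0.6723/(2π·0.0464) = 2.306 m·K/W
  R'_calcium silicate = ln(0.0838/0.0570)/(2πk) = 0.3854/(2π·0.0604) = 1.015 m·K/W
  R'_conv,out = 1/(2πr h) = 1/(2π·0.0838·16.3) = 0.1165 m·K/W
ΣR = 0.001326 + 6.476×10^-5 + 2.306 + 1.015 + 0.1165 = 3.439 m·K/W
Q' = ΔT/ΣR = (162 °C − 12.6 °C)/3.439 = 43.44 W/m
From the inner boundary to the mineral wool/calcium silicate interface, ΣR_partial = 2.307 m·K/W.
T_interface = T_in − Q'·ΣR_partial = 162 °C − (43.44)(2.307) = 61.8 °C

T = 61.8 °C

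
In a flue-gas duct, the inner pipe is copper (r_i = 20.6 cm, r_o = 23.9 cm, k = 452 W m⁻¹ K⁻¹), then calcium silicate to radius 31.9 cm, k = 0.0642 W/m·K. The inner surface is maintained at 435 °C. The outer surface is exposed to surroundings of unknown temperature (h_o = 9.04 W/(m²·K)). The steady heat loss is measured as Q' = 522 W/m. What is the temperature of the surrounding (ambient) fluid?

T_out = 32.5 °C

Sum the resistances:
  R'_copper = ln(0.239/0.206)/(2πk) = 0.1486/(2π·452) = 5.232×10^-5 m·K/W
  R'_calcium silicate = ln(0.319/0.239)/(2πk) = 0.2887/(2π·0.0642) = 0.7158 m·K/W
  R'_conv,out = 1/(2πr h) = 1/(2π·0.319·9.04) = 0.05519 m·K/W
ΣR = 0.7710 m·K/W
ΔT = Q'·ΣR = 522 × 0.7710 = 402.5 K
Heat flows outward, so T_out = T_in − ΔT = 435 − 402.5 = 32.5 °C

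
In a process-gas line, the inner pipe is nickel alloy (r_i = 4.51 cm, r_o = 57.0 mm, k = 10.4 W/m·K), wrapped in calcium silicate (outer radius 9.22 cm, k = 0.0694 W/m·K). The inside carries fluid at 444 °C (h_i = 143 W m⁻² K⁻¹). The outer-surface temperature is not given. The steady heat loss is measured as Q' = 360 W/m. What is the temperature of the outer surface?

Sum the resistances:
  R'_conv,in = 1/(2πr h) = 1/(2π·0.0451·143) = 0.02468 m·K/W
  R'_nickel alloy = ln(0.0570/0.0451)/(2πk) = 0.2342/(2π·10.4) = 0.003584 m·K/W
  R'_calcium silicate = ln(0.0922/0.0570)/(2πk) = 0.4809/(2π·0.0694) = 1.103 m·K/W
ΣR = 1.131 m·K/W
ΔT = Q'·ΣR = 360 × 1.131 = 407.2 K
Heat flows outward, so T_out = T_in − ΔT = 444 − 407.2 = 36.8 °C

T_out = 36.8 °C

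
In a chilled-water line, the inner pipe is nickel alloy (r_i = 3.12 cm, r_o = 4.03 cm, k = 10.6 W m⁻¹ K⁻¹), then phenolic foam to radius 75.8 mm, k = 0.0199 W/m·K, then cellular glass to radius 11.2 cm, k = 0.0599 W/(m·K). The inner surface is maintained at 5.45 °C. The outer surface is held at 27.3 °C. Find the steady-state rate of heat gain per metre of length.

Treat each layer as a resistance in series:
  R'_nickel alloy = ln(0.0403/0.0312)/(2πk) = 0.2559/(2π·10.6) = 0.003843 m·K/W
  R'_phenolic foam = ln(0.0758/0.0403)/(2πk) = 0.6317/(2π·0.0199) = 5.053 m·K/W
  R'_cellular glass = ln(0.112/0.0758)/(2πk) = 0.3904/(2π·0.0599) = 1.037 m·K/W
ΣR = 0.003843 + 5.053 + 1.037 = 6.094 m·K/W
Q' = ΔT/ΣR = (5.45 °C − 27.3 °C)/6.094 = -3.59 W/m
(Negative Q' ⇒ heat flows inward; heat gain = 3.59 W/m.)

Q' = 3.59 W/m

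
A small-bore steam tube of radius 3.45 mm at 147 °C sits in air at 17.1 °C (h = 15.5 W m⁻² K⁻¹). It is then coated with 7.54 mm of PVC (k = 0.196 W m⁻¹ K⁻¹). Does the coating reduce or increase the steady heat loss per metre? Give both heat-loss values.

Critical radius for a cylinder: r_cr = k/h = 0.0126 m = 1.26 cm.
Outer radius after coating: r₂ = 0.00345 + 0.00754 = 0.01099 m.
Since r₁ < r_cr and r₂ ≤ r_cr, the coating moves toward the maximum at r_cr — heat loss rises.
Bare: R = 1/(2πr₁h) = 2.976 m·K/W; Q = 129.9/2.976 = 43.6 W/m.
Coated: R = R_cond + R_conv = 1.875 m·K/W; Q = 129.9/1.875 = 69.3 W/m.

increases: 43.6 → 69.3 W/m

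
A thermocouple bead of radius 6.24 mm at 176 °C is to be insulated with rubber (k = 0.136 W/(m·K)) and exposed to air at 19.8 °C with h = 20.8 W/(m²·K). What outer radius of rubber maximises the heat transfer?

r_cr = 1.31 cm

For a sphere, r_cr = 2k_ins/h = 2·0.136/20.8 = 0.0131 m = 1.31 cm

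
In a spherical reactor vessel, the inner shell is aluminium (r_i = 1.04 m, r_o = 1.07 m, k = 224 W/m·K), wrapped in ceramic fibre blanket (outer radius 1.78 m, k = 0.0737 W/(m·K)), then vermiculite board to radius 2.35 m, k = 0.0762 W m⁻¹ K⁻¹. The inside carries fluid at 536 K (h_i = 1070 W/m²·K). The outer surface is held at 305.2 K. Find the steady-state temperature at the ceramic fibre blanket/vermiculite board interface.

Treat each layer as a resistance in series:
  R_conv,in = 1/(4πr²h) = 1/(4π·1.04²·1070) = 6.876×10^-5 K/W
  R_aluminium = (1/1.04 − 1/1.07)/(4πk) = 0.02696/(4π·224) = 9.577×10^-6 K/W
  R_ceramic fibre blanket = (1/1.07 − 1/1.78)/(4πk) = 0.3728/(4π·0.0737) = 0.4025 K/W
  R_vermiculite board = (1/1.78 − 1/2.35)/(4πk) = 0.1363/(4π·0.0762) = 0.1423 K/W
ΣR = 6.876×10^-5 + 9.577×10^-6 + 0.4025 + 0.1423 = 0.5449 K/W
Q = ΔT/ΣR = (536 K − 305.2 K)/0.5449 = 423.6 W
From the inner boundary to the ceramic fibre blanket/vermiculite board interface, ΣR_partial = 0.4026 K/W.
T_interface = T_in − Q·ΣR_partial = 536 K − (423.6)(0.4026) = 365.5 K

T = 365.5 K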